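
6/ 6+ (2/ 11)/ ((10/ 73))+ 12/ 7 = 1556/ 385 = 4.04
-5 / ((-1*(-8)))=-5 / 8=-0.62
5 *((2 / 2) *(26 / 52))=5 / 2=2.50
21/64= 0.33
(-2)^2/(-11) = -4/11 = -0.36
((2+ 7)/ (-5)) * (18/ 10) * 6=-486/ 25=-19.44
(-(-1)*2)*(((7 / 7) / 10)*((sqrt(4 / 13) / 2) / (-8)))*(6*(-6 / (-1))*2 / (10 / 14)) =-63*sqrt(13) / 325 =-0.70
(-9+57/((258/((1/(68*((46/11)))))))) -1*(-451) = 118901745/269008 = 442.00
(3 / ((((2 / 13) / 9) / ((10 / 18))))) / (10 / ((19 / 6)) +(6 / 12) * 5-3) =3705 / 101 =36.68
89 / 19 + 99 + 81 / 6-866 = -28455 / 38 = -748.82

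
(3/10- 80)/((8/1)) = -797/80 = -9.96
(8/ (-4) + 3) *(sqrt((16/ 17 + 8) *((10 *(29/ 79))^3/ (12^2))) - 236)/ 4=-59 + 145 *sqrt(3699965)/ 636582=-58.56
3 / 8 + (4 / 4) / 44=35 / 88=0.40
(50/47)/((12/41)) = 1025/282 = 3.63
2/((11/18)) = 36/11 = 3.27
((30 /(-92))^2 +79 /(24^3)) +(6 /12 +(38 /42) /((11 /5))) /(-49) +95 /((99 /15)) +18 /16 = 430770135491 /27591556608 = 15.61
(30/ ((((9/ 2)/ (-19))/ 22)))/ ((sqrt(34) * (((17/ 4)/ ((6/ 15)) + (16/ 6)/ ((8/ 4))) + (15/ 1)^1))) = -33440 * sqrt(34)/ 10999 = -17.73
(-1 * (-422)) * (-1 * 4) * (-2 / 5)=3376 / 5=675.20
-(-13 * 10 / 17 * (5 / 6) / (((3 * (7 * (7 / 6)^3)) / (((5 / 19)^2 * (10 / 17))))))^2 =-3802500000000 / 62747208465857041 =-0.00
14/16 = 7/8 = 0.88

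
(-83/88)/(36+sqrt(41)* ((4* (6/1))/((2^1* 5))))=-2075/64768+415* sqrt(41)/194304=-0.02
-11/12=-0.92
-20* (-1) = 20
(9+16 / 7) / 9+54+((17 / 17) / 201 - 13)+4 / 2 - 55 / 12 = 669883 / 16884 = 39.68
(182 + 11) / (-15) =-193 / 15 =-12.87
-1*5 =-5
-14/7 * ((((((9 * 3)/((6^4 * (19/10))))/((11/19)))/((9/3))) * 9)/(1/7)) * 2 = -35/22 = -1.59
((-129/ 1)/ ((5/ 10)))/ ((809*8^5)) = -0.00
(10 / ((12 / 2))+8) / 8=29 / 24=1.21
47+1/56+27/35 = 13381/280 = 47.79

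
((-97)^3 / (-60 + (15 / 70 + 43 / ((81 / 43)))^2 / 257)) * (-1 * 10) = -3016299313397160 / 19146716879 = -157536.11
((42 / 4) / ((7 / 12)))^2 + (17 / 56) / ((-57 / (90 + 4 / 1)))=516305 / 1596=323.50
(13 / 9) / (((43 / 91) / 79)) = 93457 / 387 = 241.49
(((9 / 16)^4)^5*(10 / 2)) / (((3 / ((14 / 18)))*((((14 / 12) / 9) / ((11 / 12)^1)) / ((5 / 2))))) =1114452667080218473425 / 4835703278458516698824704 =0.00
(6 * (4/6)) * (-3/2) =-6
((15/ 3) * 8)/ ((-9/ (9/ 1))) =-40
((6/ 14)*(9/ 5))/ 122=27/ 4270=0.01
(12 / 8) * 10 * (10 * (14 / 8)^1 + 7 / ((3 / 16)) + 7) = 1855 / 2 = 927.50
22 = 22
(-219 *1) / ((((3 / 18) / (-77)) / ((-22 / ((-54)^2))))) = -61831 / 81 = -763.35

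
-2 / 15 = -0.13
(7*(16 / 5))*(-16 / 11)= -1792 / 55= -32.58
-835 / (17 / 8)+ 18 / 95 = -634294 / 1615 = -392.75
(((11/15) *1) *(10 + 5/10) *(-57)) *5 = -2194.50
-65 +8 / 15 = -967 / 15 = -64.47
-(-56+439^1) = -383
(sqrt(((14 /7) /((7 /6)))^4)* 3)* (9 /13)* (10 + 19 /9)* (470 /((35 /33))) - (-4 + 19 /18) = 32760.73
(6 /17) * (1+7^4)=14412 /17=847.76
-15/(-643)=15/643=0.02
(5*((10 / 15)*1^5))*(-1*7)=-70 / 3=-23.33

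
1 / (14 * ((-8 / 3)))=-3 / 112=-0.03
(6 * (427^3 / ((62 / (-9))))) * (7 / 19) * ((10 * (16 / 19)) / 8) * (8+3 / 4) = -2575037025225 / 11191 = -230098921.03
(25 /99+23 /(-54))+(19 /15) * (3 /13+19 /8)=482971 /154440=3.13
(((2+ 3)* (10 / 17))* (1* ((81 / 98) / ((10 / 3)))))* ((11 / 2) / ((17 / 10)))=66825 / 28322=2.36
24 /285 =0.08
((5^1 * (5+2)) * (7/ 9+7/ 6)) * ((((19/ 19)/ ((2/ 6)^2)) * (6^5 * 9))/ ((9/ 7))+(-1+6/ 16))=4800896275/ 144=33339557.47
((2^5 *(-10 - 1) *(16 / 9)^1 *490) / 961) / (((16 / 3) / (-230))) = 39670400 / 2883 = 13760.11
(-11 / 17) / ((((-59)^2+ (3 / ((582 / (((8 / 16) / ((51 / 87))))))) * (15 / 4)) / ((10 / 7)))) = -170720 / 642901973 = -0.00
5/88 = 0.06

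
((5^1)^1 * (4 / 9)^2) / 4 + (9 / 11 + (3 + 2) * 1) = 5404 / 891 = 6.07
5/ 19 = 0.26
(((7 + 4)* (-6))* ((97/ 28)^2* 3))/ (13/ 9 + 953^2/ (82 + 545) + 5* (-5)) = -1752134571/ 1050685048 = -1.67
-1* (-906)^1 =906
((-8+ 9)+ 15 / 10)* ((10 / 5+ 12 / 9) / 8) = 25 / 24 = 1.04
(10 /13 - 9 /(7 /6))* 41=-284.75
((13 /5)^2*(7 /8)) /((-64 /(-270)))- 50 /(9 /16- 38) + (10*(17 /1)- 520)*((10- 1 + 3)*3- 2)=-11873.71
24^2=576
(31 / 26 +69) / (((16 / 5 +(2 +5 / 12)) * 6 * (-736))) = -9125 / 3224416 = -0.00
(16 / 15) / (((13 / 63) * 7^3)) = 48 / 3185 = 0.02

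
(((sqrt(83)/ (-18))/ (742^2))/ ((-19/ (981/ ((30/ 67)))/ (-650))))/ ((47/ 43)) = -20411885 * sqrt(83)/ 2949921912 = -0.06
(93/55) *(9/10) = 837/550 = 1.52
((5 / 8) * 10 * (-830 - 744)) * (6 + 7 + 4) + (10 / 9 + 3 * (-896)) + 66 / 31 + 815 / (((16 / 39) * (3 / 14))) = -358574449 / 2232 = -160651.63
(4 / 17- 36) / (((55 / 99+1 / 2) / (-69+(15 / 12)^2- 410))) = 275004 / 17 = 16176.71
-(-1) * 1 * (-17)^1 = -17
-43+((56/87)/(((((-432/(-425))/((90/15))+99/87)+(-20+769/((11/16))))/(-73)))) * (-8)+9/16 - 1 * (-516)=3391923474133/7157402064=473.90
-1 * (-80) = 80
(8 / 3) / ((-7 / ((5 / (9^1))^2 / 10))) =-20 / 1701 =-0.01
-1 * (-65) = 65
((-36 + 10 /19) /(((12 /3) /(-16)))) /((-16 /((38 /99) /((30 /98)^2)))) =-809137 /22275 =-36.32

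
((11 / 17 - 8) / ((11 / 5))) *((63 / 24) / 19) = -13125 / 28424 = -0.46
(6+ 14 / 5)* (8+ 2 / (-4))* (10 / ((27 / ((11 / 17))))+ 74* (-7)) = -5228344 / 153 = -34172.18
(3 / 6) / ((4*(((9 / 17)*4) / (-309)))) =-1751 / 96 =-18.24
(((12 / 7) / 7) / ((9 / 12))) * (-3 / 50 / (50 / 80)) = -192 / 6125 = -0.03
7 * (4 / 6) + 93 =293 / 3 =97.67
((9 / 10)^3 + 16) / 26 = 16729 / 26000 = 0.64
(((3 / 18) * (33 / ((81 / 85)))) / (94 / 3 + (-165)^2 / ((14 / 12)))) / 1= 6545 / 26498232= 0.00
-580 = -580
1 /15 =0.07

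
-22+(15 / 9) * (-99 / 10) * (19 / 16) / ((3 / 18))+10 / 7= -15471 / 112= -138.13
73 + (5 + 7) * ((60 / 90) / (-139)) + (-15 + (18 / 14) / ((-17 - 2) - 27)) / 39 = 42217647 / 581854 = 72.56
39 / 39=1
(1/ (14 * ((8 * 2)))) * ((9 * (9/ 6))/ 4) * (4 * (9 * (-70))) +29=-287/ 32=-8.97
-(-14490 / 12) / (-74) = -2415 / 148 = -16.32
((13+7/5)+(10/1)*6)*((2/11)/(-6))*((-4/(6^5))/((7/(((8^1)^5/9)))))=0.60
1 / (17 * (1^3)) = 1 / 17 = 0.06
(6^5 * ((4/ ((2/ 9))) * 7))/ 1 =979776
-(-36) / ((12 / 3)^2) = 2.25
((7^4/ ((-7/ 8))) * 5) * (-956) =13116320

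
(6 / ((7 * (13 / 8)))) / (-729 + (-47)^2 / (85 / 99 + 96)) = -76712 / 102703965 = -0.00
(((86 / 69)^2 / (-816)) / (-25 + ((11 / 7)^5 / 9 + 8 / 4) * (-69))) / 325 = 31076143 / 1254493941807600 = 0.00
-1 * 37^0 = -1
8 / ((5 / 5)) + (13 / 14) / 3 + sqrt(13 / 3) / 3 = sqrt(39) / 9 + 349 / 42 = 9.00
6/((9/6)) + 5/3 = 17/3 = 5.67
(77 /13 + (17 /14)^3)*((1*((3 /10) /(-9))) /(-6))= 30573 /713440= 0.04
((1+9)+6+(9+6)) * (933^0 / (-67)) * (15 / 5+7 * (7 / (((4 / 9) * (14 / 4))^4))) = -276303 / 52528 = -5.26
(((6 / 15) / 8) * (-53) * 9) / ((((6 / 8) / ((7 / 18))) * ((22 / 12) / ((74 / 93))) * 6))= -13727 / 15345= -0.89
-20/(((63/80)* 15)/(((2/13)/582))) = -320/714987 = -0.00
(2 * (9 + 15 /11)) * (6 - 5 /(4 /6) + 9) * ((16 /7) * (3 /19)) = 4320 /77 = 56.10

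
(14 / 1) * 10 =140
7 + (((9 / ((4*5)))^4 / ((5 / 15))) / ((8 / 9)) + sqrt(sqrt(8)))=8.82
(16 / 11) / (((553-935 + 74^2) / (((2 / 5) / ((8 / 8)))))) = 16 / 140085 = 0.00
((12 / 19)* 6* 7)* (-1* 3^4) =-40824 / 19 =-2148.63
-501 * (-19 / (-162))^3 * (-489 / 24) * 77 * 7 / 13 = 100636064221 / 147386304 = 682.80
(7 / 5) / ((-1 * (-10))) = 7 / 50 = 0.14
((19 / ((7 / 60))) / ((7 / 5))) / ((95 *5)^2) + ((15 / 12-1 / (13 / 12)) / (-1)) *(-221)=6726523 / 93100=72.25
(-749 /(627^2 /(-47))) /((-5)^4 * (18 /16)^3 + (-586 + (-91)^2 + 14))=18023936 /1730802708657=0.00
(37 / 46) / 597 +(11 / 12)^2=554705 / 659088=0.84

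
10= 10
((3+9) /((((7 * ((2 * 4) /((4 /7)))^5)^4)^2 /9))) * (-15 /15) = -27 /10088945033364741784512340888944830648452958748934144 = -0.00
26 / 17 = 1.53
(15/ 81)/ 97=5/ 2619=0.00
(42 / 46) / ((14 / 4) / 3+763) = 18 / 15065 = 0.00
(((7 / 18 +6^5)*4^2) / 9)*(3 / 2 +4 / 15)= 5934940 / 243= 24423.62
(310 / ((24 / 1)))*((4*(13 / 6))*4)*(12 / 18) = 8060 / 27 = 298.52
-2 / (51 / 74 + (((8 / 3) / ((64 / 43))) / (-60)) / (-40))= -4262400 / 1470391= -2.90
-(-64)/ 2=32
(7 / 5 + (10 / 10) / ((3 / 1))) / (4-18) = -13 / 105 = -0.12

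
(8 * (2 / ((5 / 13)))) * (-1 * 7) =-1456 / 5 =-291.20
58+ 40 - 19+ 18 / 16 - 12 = 545 / 8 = 68.12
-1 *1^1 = -1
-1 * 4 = -4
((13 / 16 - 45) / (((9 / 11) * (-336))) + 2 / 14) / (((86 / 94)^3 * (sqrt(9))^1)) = 1525056047 / 11540600064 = 0.13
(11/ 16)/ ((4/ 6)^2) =99/ 64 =1.55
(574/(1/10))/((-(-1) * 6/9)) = 8610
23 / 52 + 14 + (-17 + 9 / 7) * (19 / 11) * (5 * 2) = -93543 / 364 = -256.99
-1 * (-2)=2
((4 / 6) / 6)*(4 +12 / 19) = 0.51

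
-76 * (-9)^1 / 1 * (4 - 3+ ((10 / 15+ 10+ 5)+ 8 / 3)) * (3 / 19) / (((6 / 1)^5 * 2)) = 29 / 216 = 0.13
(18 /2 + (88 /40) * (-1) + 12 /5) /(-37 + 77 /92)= -0.25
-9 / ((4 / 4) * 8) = -9 / 8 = -1.12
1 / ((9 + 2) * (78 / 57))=19 / 286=0.07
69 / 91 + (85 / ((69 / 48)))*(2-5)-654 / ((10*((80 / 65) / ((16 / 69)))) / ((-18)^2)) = -4168.88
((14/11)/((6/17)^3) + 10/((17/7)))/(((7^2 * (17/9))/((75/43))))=2385025/3827516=0.62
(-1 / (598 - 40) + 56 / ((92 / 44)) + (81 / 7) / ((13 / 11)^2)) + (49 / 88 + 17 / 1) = 35153693651 / 668035368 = 52.62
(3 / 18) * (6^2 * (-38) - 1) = -1369 / 6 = -228.17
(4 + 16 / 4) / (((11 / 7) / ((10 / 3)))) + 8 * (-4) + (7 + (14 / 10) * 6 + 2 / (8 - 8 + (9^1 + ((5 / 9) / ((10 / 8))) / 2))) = 8033 / 13695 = 0.59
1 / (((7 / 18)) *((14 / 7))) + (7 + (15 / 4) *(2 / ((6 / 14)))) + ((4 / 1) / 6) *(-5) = 943 / 42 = 22.45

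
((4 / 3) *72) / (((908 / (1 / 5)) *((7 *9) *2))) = 0.00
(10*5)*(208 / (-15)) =-2080 / 3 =-693.33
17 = 17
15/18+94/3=193/6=32.17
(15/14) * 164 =1230/7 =175.71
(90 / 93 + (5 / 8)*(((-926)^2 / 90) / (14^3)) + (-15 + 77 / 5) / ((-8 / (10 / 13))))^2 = 15223935957649225 / 1584832278242304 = 9.61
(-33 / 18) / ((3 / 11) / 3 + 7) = -0.26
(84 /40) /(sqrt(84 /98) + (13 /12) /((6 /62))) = 1066338 /5645435 - 13608* sqrt(42) /5645435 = 0.17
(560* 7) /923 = 3920 /923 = 4.25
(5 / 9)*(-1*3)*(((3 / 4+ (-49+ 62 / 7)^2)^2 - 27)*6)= -499246374245 / 19208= -25991585.50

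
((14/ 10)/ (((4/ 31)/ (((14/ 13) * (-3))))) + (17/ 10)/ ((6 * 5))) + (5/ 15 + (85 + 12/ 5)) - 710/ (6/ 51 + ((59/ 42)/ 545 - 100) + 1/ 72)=36280172482193/ 606228673700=59.85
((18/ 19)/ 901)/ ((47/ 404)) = 7272/ 804593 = 0.01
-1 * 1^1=-1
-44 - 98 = -142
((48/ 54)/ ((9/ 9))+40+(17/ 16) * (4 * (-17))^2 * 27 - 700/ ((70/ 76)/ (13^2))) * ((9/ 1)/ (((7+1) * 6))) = 38267/ 48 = 797.23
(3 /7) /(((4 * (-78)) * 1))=-1 /728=-0.00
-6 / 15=-2 / 5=-0.40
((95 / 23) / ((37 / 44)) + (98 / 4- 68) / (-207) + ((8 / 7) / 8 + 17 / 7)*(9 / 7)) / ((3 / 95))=200323555 / 750582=266.89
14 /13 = 1.08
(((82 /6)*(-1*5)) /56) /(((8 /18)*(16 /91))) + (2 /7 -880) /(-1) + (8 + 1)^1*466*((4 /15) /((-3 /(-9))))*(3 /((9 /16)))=336152303 /17920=18758.50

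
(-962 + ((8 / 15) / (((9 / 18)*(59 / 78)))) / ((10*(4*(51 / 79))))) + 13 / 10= -144529099 / 150450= -960.65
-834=-834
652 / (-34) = -326 / 17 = -19.18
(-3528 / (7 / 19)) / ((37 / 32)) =-306432 / 37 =-8281.95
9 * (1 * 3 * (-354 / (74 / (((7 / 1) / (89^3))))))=-33453 / 26083853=-0.00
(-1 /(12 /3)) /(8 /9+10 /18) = -9 /52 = -0.17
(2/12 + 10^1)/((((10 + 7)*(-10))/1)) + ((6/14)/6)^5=-0.06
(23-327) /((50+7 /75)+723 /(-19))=-216600 /8579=-25.25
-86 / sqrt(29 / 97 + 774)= -86* sqrt(7285379) / 75107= -3.09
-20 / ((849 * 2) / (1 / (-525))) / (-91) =-2 / 8112195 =-0.00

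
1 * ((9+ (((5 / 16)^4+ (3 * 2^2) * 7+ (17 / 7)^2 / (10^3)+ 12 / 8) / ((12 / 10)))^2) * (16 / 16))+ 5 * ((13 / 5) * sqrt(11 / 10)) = 5101.03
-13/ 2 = -6.50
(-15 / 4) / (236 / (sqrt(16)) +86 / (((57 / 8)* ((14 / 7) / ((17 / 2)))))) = -855 / 25148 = -0.03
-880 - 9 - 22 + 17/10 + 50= -8593/10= -859.30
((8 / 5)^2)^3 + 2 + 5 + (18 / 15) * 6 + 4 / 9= 4418671 / 140625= 31.42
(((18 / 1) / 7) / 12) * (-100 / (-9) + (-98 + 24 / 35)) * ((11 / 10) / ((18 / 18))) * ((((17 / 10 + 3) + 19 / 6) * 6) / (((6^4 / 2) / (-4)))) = 8811473 / 1488375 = 5.92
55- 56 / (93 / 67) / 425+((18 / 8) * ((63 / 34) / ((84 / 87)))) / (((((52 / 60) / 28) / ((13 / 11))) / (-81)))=-46258448801 / 3478200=-13299.54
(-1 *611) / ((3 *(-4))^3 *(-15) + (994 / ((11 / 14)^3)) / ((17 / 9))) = -13825097 / 611039664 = -0.02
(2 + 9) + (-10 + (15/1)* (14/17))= 227/17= 13.35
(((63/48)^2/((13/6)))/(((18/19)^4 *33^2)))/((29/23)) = 146871767/204317448192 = 0.00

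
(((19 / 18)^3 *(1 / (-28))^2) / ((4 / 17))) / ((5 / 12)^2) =116603 / 3175200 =0.04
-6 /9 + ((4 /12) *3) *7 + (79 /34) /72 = 15583 /2448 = 6.37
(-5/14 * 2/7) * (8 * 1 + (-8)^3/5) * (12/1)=5664/49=115.59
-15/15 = -1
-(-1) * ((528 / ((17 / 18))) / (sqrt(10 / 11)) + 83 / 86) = 83 / 86 + 4752 * sqrt(110) / 85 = 587.31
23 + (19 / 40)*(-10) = 73 / 4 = 18.25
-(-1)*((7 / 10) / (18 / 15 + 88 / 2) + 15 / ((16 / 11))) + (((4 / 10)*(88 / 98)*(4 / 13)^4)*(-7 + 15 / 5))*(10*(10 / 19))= 493262053923 / 48075246128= 10.26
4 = 4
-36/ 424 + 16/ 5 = 1651/ 530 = 3.12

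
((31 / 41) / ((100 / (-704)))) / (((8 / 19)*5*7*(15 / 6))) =-25916 / 179375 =-0.14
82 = 82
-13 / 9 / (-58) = 13 / 522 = 0.02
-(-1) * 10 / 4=5 / 2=2.50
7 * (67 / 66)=469 / 66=7.11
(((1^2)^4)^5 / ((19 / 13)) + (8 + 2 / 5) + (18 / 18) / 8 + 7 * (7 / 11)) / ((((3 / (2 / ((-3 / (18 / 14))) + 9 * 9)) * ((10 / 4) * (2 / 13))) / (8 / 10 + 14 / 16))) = 1589.65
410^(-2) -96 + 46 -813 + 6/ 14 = -862.57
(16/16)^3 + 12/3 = 5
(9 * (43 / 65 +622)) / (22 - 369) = -364257 / 22555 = -16.15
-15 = -15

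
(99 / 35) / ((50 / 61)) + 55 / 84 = 4.11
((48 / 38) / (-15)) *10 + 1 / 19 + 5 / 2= 65 / 38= 1.71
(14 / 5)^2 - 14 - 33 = -979 / 25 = -39.16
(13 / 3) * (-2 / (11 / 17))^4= 17372368 / 43923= 395.52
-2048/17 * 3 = -6144/17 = -361.41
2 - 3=-1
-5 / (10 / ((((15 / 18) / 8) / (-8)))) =5 / 768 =0.01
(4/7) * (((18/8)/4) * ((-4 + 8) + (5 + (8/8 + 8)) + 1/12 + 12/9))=699/112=6.24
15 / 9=5 / 3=1.67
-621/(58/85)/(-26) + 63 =147789/1508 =98.00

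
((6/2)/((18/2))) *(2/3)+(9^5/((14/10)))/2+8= 2658241/126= 21097.15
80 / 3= 26.67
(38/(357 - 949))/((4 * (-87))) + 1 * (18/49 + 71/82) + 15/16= 449249621/206943072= 2.17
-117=-117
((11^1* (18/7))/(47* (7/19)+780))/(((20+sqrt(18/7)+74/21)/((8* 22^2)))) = 981249984/167260109 - 17877024* sqrt(14)/167260109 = 5.47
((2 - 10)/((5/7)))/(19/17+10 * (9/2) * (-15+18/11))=5236/280615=0.02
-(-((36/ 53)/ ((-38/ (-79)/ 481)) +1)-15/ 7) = 4810028/ 7049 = 682.37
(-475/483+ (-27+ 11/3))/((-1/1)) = 3915/161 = 24.32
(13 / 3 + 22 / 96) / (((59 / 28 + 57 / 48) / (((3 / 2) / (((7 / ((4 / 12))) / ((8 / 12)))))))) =73 / 1107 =0.07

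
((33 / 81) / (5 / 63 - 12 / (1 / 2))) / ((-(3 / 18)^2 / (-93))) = -7812 / 137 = -57.02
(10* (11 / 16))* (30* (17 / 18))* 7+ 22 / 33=32741 / 24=1364.21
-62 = -62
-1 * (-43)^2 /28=-1849 /28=-66.04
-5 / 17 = -0.29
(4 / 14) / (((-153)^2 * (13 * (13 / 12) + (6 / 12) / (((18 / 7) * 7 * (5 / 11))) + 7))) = 0.00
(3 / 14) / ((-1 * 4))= -0.05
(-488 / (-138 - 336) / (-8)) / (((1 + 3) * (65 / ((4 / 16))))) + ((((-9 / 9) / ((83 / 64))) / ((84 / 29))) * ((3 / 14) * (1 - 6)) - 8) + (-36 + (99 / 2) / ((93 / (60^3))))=7142633771242423 / 62150917920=114924.03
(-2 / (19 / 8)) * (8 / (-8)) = 16 / 19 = 0.84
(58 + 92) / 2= 75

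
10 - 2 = 8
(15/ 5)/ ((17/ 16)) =48/ 17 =2.82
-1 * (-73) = 73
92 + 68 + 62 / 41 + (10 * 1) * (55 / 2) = 17897 / 41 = 436.51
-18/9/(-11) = 2/11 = 0.18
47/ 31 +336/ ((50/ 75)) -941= -13500/ 31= -435.48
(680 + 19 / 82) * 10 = 278895 / 41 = 6802.32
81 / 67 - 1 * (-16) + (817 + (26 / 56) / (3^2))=14085655 / 16884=834.26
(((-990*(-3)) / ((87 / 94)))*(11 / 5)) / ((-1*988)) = -51183 / 7163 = -7.15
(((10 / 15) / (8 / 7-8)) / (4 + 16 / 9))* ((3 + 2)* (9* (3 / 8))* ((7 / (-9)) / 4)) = 735 / 13312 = 0.06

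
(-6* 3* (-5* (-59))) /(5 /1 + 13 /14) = -74340 /83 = -895.66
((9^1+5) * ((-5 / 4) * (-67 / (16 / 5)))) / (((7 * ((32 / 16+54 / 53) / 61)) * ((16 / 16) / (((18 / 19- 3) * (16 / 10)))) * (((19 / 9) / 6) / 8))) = -228091383 / 2888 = -78979.01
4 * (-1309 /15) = -5236 /15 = -349.07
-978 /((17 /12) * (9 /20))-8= -26216 /17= -1542.12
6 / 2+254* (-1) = -251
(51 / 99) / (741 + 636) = 1 / 2673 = 0.00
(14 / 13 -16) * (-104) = 1552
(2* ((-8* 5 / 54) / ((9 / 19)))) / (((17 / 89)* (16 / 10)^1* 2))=-42275 / 8262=-5.12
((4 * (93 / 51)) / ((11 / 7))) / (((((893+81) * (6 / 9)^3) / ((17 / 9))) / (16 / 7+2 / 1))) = 1395 / 10714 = 0.13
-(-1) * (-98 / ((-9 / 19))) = 1862 / 9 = 206.89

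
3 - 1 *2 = 1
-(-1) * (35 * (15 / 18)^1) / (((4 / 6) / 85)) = 14875 / 4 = 3718.75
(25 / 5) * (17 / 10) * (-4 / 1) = -34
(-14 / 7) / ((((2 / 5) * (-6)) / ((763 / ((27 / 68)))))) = 129710 / 81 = 1601.36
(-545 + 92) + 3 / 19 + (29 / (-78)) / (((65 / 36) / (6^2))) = -7389396 / 16055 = -460.26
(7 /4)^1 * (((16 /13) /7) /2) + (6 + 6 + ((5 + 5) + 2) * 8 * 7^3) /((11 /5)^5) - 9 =1319666635 /2093663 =630.31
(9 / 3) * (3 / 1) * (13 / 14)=117 / 14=8.36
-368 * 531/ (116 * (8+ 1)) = -5428/ 29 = -187.17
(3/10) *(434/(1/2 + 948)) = 186/1355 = 0.14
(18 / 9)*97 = 194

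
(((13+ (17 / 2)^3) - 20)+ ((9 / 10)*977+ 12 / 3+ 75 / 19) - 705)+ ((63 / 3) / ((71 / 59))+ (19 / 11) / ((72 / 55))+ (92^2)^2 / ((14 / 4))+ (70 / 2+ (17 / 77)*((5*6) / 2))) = 191357905538311 / 9348570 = 20469216.74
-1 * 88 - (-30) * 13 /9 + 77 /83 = -10891 /249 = -43.74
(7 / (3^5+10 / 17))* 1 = 119 / 4141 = 0.03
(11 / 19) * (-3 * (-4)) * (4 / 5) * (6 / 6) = 528 / 95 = 5.56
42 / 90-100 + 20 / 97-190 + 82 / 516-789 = -44970397 / 41710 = -1078.17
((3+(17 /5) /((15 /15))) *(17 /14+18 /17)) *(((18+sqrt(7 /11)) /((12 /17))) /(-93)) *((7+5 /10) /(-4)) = 541 *sqrt(77) /14322+1623 /217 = 7.81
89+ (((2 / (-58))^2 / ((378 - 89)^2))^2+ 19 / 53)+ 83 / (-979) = 22854172880045831172432 / 256001154589706936927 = 89.27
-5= -5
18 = 18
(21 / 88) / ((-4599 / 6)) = -0.00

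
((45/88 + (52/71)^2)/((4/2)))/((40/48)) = 1394391/2218040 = 0.63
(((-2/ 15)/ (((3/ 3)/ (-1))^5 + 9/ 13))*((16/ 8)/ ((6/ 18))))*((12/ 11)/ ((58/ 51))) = 3978/ 1595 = 2.49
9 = 9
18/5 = 3.60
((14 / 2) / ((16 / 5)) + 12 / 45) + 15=4189 / 240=17.45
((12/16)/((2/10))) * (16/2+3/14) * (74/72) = 21275/672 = 31.66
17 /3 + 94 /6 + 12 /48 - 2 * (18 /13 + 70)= -18905 /156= -121.19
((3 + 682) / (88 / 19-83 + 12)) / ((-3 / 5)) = 65075 / 3783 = 17.20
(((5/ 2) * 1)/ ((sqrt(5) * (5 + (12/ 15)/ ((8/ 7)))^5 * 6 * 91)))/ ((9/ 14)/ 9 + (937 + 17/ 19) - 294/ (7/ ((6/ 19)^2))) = 50000 * sqrt(5)/ 306768290075559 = 0.00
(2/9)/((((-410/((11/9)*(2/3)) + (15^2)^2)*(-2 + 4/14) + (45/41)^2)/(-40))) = 2070992/20018654199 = 0.00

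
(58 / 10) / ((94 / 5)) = 29 / 94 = 0.31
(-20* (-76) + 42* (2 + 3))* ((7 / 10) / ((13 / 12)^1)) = 14532 / 13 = 1117.85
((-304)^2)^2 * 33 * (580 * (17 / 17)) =163469324451840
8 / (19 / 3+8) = 24 / 43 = 0.56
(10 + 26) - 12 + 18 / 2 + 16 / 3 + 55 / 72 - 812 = -55649 / 72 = -772.90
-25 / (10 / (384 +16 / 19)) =-18280 / 19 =-962.11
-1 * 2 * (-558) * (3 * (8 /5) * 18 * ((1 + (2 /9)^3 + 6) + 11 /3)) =15443456 /15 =1029563.73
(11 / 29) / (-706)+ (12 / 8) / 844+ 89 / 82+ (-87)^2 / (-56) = -332461962655 / 2479688036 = -134.07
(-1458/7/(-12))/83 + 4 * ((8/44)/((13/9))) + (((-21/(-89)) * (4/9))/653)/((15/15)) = 20650077611/28971208266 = 0.71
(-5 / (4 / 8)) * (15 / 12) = -25 / 2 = -12.50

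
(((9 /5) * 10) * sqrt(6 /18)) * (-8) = -48 * sqrt(3) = -83.14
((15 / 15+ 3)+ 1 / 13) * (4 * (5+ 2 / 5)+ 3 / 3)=5989 / 65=92.14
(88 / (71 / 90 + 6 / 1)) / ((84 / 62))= 40920 / 4277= 9.57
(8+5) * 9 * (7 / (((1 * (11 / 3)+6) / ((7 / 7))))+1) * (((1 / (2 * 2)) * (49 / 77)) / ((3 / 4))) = 13650 / 319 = 42.79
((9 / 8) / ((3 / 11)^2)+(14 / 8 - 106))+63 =-209 / 8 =-26.12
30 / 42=0.71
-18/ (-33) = 6/ 11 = 0.55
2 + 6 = 8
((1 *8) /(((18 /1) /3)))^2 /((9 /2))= 32 /81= 0.40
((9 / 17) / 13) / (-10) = -9 / 2210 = -0.00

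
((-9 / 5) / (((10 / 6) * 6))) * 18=-81 / 25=-3.24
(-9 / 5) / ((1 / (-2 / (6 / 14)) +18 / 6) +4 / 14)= -0.59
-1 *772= -772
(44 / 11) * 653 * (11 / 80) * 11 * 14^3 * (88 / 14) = 340704056 / 5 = 68140811.20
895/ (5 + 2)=895/ 7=127.86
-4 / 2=-2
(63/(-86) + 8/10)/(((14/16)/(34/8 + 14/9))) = 6061/13545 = 0.45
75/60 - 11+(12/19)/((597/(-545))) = -156179/15124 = -10.33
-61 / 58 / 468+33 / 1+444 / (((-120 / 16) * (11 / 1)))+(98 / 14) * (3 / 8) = 30.24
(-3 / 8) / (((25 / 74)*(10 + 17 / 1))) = -37 / 900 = -0.04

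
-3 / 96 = -1 / 32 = -0.03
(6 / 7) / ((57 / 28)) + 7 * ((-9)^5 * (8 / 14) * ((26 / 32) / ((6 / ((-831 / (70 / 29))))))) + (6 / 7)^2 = 820135012873 / 74480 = 11011479.76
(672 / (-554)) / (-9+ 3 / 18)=0.14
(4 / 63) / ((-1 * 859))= -4 / 54117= -0.00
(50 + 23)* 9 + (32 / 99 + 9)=65966 / 99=666.32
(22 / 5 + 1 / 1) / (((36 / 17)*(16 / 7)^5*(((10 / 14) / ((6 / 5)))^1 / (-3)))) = -54000891 / 262144000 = -0.21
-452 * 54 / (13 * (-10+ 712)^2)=-226 / 59319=-0.00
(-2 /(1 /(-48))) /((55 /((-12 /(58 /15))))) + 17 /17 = -1409 /319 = -4.42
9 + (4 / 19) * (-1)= 167 / 19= 8.79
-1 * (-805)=805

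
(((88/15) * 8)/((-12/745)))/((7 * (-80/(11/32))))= 18029/10080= 1.79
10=10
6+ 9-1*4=11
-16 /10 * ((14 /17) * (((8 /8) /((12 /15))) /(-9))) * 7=196 /153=1.28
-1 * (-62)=62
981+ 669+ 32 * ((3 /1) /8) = 1662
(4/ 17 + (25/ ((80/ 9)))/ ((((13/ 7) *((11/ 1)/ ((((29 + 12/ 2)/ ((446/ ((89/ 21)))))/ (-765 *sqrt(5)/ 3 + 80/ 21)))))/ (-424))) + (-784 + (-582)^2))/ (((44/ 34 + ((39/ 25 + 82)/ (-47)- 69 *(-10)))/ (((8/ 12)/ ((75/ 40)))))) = 2197635677300 *sqrt(5)/ 279871865104840723 + 3950455093714911199040/ 22669621073492098563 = 174.26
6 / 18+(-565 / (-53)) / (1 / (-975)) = -1652572 / 159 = -10393.53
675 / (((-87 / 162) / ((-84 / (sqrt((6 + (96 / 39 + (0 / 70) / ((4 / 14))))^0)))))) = 3061800 / 29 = 105579.31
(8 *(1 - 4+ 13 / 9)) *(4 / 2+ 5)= -87.11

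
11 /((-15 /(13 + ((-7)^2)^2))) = -26554 /15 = -1770.27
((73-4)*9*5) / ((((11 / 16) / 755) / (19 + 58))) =262558800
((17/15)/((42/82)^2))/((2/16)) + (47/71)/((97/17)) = 1579763777/45557505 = 34.68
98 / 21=14 / 3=4.67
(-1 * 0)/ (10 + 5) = 0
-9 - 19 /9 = -100 /9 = -11.11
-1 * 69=-69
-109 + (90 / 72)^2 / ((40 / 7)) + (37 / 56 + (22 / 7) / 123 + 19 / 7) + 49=-6207577 / 110208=-56.33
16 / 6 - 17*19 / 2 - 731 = -5339 / 6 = -889.83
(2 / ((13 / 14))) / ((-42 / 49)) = -98 / 39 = -2.51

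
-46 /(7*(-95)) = 46 /665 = 0.07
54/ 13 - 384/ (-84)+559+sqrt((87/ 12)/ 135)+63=sqrt(435)/ 90+57396/ 91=630.96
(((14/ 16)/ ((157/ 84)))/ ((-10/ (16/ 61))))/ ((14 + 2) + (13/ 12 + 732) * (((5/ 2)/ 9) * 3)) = -42336/ 2161385245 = -0.00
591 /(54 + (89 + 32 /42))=12411 /3019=4.11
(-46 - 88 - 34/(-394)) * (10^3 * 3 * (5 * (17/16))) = -840894375/394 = -2134249.68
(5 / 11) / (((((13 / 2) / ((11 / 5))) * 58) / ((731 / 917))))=731 / 345709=0.00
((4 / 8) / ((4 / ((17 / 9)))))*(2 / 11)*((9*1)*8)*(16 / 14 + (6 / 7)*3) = 11.48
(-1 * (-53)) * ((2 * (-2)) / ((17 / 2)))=-424 / 17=-24.94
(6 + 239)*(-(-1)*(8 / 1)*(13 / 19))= 25480 / 19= 1341.05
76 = 76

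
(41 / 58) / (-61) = -41 / 3538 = -0.01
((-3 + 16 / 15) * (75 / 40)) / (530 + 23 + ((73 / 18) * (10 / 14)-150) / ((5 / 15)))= -609 / 18764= -0.03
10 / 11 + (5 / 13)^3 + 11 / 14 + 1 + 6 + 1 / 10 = 7487167 / 845845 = 8.85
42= 42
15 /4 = 3.75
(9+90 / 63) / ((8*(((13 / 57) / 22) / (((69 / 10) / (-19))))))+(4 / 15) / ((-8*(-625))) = -311664011 / 6825000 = -45.67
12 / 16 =3 / 4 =0.75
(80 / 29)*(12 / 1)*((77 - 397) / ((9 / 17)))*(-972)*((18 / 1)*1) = 10152345600 / 29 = 350080882.76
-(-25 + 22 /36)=439 /18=24.39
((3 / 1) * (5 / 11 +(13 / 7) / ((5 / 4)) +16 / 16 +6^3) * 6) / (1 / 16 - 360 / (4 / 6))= -24276096 / 3326015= -7.30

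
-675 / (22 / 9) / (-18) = 675 / 44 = 15.34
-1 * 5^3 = -125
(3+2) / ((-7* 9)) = -5 / 63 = -0.08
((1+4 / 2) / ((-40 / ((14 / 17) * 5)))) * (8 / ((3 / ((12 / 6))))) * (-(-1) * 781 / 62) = -10934 / 527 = -20.75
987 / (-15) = -329 / 5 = -65.80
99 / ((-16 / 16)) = -99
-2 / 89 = -0.02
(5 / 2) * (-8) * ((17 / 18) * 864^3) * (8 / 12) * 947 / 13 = -7691417026560 / 13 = -591647463581.54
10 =10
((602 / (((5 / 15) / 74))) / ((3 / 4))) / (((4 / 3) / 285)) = 38088540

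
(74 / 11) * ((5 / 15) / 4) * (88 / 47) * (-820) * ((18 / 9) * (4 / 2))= -485440 / 141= -3442.84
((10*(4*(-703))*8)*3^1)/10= -67488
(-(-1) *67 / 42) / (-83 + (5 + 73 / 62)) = -2077 / 100023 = -0.02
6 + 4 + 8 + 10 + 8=36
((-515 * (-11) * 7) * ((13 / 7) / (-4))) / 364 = -5665 / 112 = -50.58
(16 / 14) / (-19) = -8 / 133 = -0.06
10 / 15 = 2 / 3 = 0.67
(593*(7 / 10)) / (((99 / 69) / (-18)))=-286419 / 55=-5207.62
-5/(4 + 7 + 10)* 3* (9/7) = -0.92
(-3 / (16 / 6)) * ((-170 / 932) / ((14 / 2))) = 765 / 26096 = 0.03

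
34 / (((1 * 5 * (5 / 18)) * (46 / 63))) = 19278 / 575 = 33.53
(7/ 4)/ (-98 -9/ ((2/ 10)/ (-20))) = 7/ 3208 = 0.00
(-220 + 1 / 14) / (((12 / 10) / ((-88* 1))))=338690 / 21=16128.10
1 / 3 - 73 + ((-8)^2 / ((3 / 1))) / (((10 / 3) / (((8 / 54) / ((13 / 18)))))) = -71.35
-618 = -618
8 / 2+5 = 9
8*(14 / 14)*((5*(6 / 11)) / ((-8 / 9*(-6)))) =45 / 11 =4.09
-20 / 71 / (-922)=10 / 32731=0.00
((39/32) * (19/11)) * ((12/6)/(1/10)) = 3705/88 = 42.10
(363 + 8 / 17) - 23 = 5788 / 17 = 340.47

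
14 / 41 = 0.34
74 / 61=1.21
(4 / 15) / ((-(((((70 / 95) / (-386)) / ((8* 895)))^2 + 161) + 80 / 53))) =-0.00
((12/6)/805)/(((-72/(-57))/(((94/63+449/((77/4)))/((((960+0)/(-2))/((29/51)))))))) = -4738049/81939211200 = -0.00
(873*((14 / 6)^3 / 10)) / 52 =21.33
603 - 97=506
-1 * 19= -19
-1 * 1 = -1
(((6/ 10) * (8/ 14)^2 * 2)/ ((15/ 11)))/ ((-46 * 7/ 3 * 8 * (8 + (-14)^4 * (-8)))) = 0.00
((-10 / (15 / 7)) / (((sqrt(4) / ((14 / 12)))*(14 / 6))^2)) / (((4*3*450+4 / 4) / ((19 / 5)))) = -133 / 648120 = -0.00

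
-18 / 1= -18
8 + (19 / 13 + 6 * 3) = 357 / 13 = 27.46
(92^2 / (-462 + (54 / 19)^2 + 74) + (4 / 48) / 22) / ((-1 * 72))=12601811 / 40734144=0.31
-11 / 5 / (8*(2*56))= -11 / 4480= -0.00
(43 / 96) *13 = 559 / 96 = 5.82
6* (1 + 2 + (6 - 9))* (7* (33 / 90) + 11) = 0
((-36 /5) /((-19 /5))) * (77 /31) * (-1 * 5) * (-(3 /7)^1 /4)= 2.52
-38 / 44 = -19 / 22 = -0.86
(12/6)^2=4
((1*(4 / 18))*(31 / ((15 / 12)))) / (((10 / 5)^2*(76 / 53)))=1643 / 1710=0.96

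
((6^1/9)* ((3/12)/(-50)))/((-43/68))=17/3225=0.01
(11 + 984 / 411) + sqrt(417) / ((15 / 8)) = 8 * sqrt(417) / 15 + 1835 / 137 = 24.29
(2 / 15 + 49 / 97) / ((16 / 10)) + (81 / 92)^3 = 245074475 / 226598208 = 1.08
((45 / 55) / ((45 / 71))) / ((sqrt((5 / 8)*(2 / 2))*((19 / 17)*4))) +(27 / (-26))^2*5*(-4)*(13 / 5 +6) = -31347 / 169 +1207*sqrt(10) / 10450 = -185.12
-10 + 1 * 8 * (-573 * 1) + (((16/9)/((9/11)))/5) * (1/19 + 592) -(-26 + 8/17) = -563967472/130815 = -4311.18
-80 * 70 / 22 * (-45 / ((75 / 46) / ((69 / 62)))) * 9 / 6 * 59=235955160 / 341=691950.62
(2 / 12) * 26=13 / 3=4.33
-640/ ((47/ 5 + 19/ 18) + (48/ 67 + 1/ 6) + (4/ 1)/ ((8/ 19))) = -3859200/ 125657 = -30.71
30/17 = 1.76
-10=-10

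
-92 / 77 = -1.19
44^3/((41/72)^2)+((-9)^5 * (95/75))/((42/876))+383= -76305360437/58835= -1296938.22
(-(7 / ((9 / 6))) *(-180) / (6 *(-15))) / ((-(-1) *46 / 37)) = -518 / 69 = -7.51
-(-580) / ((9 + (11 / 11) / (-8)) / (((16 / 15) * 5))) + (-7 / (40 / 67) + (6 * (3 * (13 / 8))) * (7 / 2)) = 1870969 / 4260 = 439.19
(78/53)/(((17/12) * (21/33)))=10296/6307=1.63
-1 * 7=-7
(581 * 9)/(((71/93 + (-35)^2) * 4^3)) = 486297/7295744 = 0.07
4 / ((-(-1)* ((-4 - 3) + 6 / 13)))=-0.61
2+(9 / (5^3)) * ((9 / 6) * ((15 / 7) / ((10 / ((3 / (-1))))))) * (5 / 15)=6919 / 3500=1.98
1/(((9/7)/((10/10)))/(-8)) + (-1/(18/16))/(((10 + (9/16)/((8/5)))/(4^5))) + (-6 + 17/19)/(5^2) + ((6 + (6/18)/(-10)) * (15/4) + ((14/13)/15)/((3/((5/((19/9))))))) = -1694841727/23563800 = -71.93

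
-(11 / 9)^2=-121 / 81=-1.49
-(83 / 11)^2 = -6889 / 121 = -56.93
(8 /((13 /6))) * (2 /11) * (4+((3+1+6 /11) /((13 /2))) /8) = 56112 /20449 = 2.74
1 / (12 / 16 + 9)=4 / 39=0.10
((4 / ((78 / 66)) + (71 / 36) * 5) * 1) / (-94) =-6199 / 43992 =-0.14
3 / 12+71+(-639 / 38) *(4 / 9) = 4847 / 76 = 63.78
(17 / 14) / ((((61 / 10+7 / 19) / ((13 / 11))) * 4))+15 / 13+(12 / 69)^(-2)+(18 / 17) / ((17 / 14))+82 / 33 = 642160312403 / 17065736688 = 37.63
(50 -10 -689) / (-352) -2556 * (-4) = 327227 / 32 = 10225.84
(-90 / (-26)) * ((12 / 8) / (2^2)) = 135 / 104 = 1.30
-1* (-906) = 906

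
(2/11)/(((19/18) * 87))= 12/6061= 0.00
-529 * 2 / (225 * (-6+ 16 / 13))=6877 / 6975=0.99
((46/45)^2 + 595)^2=1456827274081/4100625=355269.57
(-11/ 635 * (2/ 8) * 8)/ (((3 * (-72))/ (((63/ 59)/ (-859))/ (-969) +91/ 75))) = 4096587572/ 21049726172625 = 0.00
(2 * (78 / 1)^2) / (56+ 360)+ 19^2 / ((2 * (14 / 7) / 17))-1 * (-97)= 3321 / 2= 1660.50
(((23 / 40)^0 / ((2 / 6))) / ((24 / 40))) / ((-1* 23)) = -5 / 23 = -0.22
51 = 51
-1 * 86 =-86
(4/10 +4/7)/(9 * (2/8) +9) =136/1575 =0.09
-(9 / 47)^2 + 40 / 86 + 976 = 92748009 / 94987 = 976.43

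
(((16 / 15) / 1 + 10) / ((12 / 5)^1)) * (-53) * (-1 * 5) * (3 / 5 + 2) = 57187 / 18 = 3177.06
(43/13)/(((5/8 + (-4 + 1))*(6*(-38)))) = 86/14079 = 0.01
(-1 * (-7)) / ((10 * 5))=7 / 50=0.14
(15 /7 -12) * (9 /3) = -207 /7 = -29.57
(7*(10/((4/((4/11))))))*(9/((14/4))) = 180/11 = 16.36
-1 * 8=-8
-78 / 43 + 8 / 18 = -530 / 387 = -1.37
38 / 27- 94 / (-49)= 4400 / 1323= 3.33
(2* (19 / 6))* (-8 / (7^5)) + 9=453637 / 50421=9.00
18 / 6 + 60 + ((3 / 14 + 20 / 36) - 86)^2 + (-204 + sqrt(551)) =sqrt(551) + 113087605 / 15876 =7146.65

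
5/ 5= 1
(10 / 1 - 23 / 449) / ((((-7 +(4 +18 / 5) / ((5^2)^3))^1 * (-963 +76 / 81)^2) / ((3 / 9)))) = -0.00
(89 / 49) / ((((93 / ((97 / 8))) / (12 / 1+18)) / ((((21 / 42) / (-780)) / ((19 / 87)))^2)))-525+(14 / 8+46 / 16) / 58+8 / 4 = -1798850471696563 / 3440009547520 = -522.92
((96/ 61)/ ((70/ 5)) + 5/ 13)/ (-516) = -2759/ 2864316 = -0.00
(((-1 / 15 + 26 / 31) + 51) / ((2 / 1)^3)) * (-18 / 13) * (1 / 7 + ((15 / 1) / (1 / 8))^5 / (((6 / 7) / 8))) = -58705739366436111 / 28210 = -2081025854889.62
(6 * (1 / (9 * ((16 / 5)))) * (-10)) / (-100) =1 / 48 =0.02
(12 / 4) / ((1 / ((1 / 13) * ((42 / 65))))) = 126 / 845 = 0.15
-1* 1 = -1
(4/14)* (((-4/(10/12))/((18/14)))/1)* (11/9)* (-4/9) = 704/1215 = 0.58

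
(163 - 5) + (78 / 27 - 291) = -1171 / 9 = -130.11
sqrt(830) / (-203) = -sqrt(830) / 203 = -0.14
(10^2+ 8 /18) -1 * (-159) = 2335 /9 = 259.44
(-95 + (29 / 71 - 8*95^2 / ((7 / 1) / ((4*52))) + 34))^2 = 1136952428487921796 / 247009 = 4602878552959.29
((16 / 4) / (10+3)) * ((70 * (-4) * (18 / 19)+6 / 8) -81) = -26259 / 247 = -106.31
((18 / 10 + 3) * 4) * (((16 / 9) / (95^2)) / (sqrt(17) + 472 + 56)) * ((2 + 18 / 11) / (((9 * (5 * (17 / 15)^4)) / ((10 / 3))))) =0.00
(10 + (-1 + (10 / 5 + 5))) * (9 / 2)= 72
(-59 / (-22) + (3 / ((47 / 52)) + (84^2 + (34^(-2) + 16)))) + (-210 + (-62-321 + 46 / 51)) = 11628940121 / 1792956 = 6485.90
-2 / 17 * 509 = -1018 / 17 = -59.88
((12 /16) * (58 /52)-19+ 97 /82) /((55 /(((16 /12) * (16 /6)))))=-6436 /5863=-1.10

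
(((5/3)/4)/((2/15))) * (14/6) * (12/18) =175/36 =4.86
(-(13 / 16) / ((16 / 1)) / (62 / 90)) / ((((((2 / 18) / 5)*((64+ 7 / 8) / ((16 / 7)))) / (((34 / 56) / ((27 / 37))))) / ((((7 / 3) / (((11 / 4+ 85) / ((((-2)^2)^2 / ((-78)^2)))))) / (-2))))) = 15725 / 4625088741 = 0.00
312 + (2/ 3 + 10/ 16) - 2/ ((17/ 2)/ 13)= 126575/ 408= 310.23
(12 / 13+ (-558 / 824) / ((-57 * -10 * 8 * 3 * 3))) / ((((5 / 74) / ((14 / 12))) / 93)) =181007678873 / 122116800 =1482.25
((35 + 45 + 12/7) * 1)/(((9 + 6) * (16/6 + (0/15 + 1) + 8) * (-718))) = -286/439775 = -0.00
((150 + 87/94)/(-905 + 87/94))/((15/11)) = -52019/424915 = -0.12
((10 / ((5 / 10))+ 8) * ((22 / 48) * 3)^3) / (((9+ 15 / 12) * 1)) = 9317 / 1312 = 7.10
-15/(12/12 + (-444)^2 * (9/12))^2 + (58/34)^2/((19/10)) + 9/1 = 1264171410096496/120036058263019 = 10.53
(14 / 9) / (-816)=-7 / 3672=-0.00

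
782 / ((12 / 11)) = 4301 / 6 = 716.83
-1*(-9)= 9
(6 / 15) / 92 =0.00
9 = 9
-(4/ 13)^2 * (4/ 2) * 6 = -192/ 169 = -1.14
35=35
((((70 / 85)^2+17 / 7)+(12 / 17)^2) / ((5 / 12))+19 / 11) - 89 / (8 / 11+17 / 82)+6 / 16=-3728663623 / 44139480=-84.47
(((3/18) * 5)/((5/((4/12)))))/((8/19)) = 19/144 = 0.13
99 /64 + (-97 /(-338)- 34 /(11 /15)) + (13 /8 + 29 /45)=-226258451 /5353920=-42.26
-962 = -962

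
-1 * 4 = -4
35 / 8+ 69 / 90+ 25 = 3617 / 120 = 30.14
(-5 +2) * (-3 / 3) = 3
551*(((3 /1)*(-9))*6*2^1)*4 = -714096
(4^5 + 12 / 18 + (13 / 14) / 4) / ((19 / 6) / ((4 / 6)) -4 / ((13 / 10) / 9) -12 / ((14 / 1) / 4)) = -2238379 / 57594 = -38.86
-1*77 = -77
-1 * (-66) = 66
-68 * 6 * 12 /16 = -306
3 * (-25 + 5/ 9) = -220/ 3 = -73.33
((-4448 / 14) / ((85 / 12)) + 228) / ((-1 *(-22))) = 8.32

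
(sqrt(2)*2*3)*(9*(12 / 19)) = 648*sqrt(2) / 19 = 48.23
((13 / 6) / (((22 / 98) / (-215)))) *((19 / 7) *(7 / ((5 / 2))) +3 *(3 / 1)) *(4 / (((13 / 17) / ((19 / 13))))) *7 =-790811882 / 429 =-1843384.34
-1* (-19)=19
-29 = -29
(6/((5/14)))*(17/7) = 204/5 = 40.80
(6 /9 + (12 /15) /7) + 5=607 /105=5.78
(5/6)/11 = 5/66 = 0.08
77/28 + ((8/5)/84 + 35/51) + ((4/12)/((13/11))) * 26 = 25677/2380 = 10.79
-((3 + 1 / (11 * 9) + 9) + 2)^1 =-1387 / 99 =-14.01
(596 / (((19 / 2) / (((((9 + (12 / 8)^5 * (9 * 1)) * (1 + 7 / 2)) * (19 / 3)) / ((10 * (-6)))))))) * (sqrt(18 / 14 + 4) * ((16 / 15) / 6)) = -1639 * sqrt(259) / 28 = -942.04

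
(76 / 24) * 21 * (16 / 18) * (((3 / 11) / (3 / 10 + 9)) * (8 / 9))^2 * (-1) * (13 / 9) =-44262400 / 762919641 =-0.06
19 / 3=6.33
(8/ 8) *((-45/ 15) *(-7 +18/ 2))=-6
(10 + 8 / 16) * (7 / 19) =3.87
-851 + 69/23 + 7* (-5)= -883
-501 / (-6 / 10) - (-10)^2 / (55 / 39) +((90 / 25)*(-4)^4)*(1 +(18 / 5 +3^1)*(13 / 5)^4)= 48063827069 / 171875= 279644.08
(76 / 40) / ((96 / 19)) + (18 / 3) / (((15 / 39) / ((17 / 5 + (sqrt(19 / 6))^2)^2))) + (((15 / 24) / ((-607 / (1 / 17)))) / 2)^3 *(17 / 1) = 22273636425554980919 / 33092827610624000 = 673.07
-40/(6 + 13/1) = -2.11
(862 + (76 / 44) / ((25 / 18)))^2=56354961664 / 75625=745189.58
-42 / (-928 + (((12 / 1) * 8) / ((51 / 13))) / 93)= 4743 / 104768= 0.05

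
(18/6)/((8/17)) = 51/8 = 6.38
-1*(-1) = 1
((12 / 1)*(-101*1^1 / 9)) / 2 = -202 / 3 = -67.33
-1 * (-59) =59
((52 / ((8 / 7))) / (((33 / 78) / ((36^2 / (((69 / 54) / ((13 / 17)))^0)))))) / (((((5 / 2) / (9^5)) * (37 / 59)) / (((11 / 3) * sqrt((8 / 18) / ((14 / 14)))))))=2373951198528 / 185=12832168640.69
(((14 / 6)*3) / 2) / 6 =7 / 12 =0.58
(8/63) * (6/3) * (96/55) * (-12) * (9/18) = -1024/385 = -2.66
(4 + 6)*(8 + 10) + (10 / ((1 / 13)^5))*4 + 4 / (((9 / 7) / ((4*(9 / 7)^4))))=5094213364 / 343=14851934.01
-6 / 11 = -0.55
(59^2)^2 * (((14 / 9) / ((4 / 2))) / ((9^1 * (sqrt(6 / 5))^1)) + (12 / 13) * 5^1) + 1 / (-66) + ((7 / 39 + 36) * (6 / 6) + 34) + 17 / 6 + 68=84821527 * sqrt(30) / 486 + 23992435268 / 429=56882362.12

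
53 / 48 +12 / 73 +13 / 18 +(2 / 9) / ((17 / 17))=23263 / 10512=2.21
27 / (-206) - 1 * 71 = -14653 / 206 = -71.13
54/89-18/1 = -1548/89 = -17.39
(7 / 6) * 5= 35 / 6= 5.83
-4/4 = -1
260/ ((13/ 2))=40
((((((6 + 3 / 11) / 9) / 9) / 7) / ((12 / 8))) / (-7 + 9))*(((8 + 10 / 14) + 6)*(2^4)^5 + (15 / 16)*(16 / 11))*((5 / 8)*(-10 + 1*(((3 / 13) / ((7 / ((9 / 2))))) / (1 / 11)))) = -208078690098385 / 699242544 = -297577.27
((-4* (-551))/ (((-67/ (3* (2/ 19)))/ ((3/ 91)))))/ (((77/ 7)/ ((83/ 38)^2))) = -3596058/ 24211187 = -0.15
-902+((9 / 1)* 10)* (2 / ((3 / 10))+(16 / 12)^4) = -158 / 9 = -17.56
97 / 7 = 13.86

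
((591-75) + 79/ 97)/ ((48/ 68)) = 852227/ 1164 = 732.15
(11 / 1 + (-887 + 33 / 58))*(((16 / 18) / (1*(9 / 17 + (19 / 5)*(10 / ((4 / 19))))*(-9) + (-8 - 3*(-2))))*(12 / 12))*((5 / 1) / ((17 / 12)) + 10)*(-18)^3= -37639.29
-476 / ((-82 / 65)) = 15470 / 41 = 377.32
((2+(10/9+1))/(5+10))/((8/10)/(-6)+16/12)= 37/162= 0.23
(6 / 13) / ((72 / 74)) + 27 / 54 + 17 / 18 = 449 / 234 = 1.92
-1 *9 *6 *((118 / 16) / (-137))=1593 / 548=2.91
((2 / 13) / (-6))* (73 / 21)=-73 / 819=-0.09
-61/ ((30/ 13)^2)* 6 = -10309/ 150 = -68.73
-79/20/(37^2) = -0.00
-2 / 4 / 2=-1 / 4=-0.25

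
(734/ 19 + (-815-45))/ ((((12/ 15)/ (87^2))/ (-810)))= 119598336675/ 19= 6294649298.68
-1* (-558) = 558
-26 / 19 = -1.37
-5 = -5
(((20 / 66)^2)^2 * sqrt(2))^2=0.00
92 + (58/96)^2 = 212809/2304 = 92.37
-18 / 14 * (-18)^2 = -416.57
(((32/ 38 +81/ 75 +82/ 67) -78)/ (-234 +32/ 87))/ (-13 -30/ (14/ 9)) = -1450777461/ 146193738700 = -0.01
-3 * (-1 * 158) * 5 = 2370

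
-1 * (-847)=847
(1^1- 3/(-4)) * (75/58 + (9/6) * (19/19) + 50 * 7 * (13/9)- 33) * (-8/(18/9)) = -868462/261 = -3327.44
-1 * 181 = -181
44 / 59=0.75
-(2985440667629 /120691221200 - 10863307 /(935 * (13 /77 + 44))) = 5148417585945529 /21603728594800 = 238.31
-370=-370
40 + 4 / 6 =122 / 3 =40.67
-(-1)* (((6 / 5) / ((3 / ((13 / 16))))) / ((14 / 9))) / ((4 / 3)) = 351 / 2240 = 0.16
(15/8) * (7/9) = 1.46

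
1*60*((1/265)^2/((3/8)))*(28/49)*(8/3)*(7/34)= 512/716295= 0.00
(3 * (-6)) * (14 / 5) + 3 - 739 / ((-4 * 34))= -28537 / 680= -41.97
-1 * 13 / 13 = -1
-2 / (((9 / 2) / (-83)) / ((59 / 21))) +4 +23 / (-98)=107.41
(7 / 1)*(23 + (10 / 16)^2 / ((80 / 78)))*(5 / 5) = 83797 / 512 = 163.67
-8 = -8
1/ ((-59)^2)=1/ 3481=0.00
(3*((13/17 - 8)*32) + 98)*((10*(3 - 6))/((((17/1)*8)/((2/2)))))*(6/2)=228195/578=394.80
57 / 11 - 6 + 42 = 453 / 11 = 41.18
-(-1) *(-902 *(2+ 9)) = -9922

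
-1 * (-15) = 15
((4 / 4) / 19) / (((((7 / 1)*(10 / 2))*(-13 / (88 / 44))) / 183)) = -0.04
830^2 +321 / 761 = 524253221 / 761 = 688900.42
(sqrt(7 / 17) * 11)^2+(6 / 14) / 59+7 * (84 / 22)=5912656 / 77231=76.56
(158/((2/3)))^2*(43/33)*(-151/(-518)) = 121568439/5698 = 21335.28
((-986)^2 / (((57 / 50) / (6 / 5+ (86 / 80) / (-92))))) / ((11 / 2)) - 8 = 5314035649 / 28842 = 184246.43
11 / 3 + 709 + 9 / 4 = 8579 / 12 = 714.92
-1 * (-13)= 13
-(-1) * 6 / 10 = 0.60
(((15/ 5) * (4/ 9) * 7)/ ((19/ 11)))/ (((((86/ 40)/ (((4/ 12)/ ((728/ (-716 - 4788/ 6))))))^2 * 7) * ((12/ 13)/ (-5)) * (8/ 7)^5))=-0.22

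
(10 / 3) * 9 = 30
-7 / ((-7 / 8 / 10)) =80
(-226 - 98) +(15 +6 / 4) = -307.50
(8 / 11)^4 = 4096 / 14641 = 0.28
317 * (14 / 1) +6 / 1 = 4444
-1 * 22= -22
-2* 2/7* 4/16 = -1/7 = -0.14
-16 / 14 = -1.14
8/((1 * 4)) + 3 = 5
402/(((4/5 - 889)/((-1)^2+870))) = -1750710/4441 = -394.22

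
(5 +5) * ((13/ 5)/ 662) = 13/ 331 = 0.04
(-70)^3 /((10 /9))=-308700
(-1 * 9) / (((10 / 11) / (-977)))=96723 / 10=9672.30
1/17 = 0.06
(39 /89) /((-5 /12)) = -468 /445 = -1.05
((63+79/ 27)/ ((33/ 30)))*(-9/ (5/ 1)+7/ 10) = -1780/ 27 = -65.93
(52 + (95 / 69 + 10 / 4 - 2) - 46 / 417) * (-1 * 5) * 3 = -806.50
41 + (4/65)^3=11259689/274625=41.00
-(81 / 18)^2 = -20.25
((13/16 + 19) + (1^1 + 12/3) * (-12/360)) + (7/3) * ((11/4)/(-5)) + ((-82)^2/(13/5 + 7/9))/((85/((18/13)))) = 17061211/335920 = 50.79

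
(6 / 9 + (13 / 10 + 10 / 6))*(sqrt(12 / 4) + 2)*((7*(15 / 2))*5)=3815*sqrt(3) / 4 + 3815 / 2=3559.44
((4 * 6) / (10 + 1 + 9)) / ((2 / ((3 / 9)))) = 1 / 5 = 0.20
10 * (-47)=-470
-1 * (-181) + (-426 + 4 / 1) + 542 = 301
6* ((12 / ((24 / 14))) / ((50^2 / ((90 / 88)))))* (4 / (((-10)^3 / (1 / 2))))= -189 / 5500000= -0.00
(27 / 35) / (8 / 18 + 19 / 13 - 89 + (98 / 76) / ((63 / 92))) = -60021 / 6629840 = -0.01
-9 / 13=-0.69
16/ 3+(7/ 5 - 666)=-9889/ 15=-659.27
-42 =-42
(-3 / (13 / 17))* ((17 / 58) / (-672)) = 289 / 168896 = 0.00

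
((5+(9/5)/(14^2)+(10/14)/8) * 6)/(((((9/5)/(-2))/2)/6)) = -19986/49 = -407.88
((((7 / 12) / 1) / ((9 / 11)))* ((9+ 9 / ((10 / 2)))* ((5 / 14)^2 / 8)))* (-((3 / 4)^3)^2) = -40095 / 1835008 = -0.02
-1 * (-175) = 175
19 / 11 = 1.73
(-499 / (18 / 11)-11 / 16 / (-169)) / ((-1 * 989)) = 7421029 / 24068304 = 0.31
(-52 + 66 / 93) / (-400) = 159 / 1240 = 0.13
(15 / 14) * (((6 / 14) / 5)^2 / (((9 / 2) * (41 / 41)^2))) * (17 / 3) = 17 / 1715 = 0.01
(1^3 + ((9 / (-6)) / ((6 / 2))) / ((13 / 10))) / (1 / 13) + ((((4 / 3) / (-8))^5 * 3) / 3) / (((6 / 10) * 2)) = 373243 / 46656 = 8.00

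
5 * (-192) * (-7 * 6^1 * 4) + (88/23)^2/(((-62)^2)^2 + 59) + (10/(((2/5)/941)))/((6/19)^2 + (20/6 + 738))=1012489462573819192093/6276601634902260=161311.73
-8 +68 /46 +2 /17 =-2504 /391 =-6.40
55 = 55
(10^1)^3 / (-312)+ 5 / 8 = -805 / 312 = -2.58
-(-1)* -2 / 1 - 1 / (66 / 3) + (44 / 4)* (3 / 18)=-7 / 33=-0.21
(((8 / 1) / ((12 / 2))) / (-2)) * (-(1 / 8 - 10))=-79 / 12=-6.58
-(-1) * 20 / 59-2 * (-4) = 492 / 59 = 8.34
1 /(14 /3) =3 /14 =0.21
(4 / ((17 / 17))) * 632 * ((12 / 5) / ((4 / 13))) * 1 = 98592 / 5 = 19718.40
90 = 90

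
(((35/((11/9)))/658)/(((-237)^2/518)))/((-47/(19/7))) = -0.00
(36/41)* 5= 180/41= 4.39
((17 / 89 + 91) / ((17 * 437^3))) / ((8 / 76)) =4058 / 6645530231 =0.00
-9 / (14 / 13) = -117 / 14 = -8.36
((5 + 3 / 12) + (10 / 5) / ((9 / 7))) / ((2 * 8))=245 / 576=0.43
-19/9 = -2.11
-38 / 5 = -7.60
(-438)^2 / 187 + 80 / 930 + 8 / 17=17851172 / 17391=1026.46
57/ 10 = 5.70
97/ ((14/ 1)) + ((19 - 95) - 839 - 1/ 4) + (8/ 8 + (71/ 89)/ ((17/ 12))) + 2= -38329181/ 42364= -904.76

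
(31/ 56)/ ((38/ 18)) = 279/ 1064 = 0.26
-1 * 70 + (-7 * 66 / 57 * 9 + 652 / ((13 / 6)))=157.98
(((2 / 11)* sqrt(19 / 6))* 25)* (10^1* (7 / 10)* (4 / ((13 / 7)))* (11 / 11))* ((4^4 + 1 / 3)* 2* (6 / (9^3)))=15072400* sqrt(114) / 312741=514.58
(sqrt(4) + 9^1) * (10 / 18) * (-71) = -3905 / 9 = -433.89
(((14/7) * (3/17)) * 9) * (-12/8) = -81/17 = -4.76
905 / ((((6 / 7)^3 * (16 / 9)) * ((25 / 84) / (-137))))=-372109.98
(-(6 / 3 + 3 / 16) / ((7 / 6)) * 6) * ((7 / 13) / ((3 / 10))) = -525 / 26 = -20.19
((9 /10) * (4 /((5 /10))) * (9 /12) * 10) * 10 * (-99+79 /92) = -1218915 /23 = -52996.30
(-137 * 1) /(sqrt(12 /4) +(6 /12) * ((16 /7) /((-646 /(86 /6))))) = -80.27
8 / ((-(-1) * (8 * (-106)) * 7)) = -1 / 742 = -0.00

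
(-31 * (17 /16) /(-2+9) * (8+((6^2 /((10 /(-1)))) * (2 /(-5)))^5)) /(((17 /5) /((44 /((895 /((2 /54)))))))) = -0.04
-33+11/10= -319/10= -31.90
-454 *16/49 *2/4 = -3632/49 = -74.12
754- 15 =739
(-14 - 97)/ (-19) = 111/ 19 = 5.84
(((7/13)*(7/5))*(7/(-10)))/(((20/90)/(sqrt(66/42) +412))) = -317961/325-441*sqrt(77)/1300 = -981.32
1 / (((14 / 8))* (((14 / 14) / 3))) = 1.71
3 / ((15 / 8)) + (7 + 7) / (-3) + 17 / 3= 13 / 5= 2.60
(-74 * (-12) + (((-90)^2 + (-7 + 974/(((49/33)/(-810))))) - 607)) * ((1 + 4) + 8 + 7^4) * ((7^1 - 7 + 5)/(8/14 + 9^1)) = -659467071.60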